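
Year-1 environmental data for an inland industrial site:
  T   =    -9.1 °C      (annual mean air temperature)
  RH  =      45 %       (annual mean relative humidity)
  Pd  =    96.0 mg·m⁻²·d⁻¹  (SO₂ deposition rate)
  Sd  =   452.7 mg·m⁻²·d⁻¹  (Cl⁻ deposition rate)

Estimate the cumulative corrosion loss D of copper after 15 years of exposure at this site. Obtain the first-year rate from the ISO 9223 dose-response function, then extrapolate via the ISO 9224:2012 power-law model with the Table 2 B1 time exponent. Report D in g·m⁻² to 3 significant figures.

D(15) = 10.6 g·m⁻²

copper: T≤10 °C ⇒ hinge +0.126·(-9.1−10) = -2.4066
  SO₂ term: 0.0053·96.0^0.26·exp(0.059·45-2.4066) = 0.02226
  Cl⁻ term: 0.01025·452.7^0.27·exp(0.036·45+0.049·-9.1) = 0.1729
  r_corr = 0.02226 + 0.1729 = 0.1951 μm/a
Power-law: D(15) = r_corr · 15^0.667
  D(15) = 0.1951 × 15^0.667 = 0.1951 × 6.088 = 1.188 μm
  Mass loss = 1.188 μm × 8.96 g/cm³ = 10.64 g·m⁻²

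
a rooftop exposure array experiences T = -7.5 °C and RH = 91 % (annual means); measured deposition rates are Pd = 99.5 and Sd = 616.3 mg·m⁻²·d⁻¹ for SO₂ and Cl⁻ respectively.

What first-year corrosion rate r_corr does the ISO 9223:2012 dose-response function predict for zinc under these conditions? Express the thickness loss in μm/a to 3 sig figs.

r_corr = 4.05 μm/a

zinc: temperature factor f = +0.038·(-17.5) = -0.6650
  SO₂ term: 0.0129·99.5^0.44·exp(0.046·91-0.6650) = 3.302
  Cl⁻ term: 0.0175·616.3^0.57·exp(0.008·91+0.085·-7.5) = 0.7456
  r_corr = 3.302 + 0.7456 = 4.048 μm/a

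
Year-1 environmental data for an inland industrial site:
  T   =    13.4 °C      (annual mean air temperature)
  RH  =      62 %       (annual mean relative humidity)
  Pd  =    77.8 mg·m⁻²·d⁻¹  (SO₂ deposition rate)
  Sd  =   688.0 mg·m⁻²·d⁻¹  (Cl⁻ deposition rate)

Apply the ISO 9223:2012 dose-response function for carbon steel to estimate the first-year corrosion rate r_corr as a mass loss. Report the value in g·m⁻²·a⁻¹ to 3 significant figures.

carbon steel: temperature factor f = -0.054·(3.4) = -0.1836
  sulphur-dioxide contribution → 48.99 μm/a
  chloride contribution → 77.49 μm/a
  ⇒ r_corr(carbon steel) = 126.5 μm/a
Convert to mass loss: 126.5 μm/a × 7.85 g/cm³ = 992.8 g·m⁻²·a⁻¹

r_corr = 993 g·m⁻²·a⁻¹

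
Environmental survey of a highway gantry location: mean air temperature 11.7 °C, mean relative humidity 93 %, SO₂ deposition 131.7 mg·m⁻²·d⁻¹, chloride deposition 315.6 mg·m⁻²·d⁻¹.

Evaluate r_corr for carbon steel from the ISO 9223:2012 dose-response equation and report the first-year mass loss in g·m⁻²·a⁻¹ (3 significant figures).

carbon steel: f(T) = -0.054·(T−10) [T>10 °C] = -0.0918
  sulphur-dioxide contribution → 131.2 μm/a
  chloride contribution → 124.2 μm/a
  ⇒ r_corr(carbon steel) = 255.5 μm/a
Convert to mass loss: 255.5 μm/a × 7.85 g/cm³ = 2005 g·m⁻²·a⁻¹

r_corr = 2.01e+03 g·m⁻²·a⁻¹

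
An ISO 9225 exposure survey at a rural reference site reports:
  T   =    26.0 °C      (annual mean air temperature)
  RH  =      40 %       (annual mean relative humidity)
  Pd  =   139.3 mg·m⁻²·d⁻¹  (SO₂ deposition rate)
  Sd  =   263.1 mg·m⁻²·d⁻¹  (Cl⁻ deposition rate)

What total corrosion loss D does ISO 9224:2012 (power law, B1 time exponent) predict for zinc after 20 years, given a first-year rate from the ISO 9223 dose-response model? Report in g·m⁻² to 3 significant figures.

D(20) = 448 g·m⁻²

zinc: T>10 °C ⇒ hinge -0.071·(26.0−10) = -1.1360
  Pd branch = 0.0129·Pd^0.44·e^(0.046·RH+f) = 0.2289 μm/a
  Cl⁻ term: 0.0175·263.1^0.57·exp(0.008·40+0.085·26.0) = 5.263
  sum: 0.2289 + 5.263 → r_corr = 5.492 μm/a
Power-law: D(20) = r_corr · 20^0.813
  D(20) = 5.492 × 20^0.813 = 5.492 × 11.42 = 62.73 μm
  Mass loss = 62.73 μm × 7.14 g/cm³ = 447.9 g·m⁻²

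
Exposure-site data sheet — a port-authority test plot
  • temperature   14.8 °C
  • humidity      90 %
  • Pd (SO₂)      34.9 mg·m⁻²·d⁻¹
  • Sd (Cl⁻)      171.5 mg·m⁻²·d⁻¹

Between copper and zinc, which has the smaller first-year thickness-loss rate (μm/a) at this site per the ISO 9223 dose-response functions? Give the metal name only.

copper: T>10 °C ⇒ hinge -0.080·(14.8−10) = -0.3840
  sulphur-dioxide contribution → 1.84 μm/a
  chloride contribution → 2.168 μm/a
  total first-year rate 4.008 μm/a
zinc: f(T) = -0.071·(T−10) [T>10 °C] = -0.3408
  sulphur-dioxide contribution → 2.75 μm/a
  chloride contribution → 2.375 μm/a
  ⇒ r_corr(zinc) = 5.125 μm/a
Ordering by μm/a: zinc (5.13) > copper (4.01)

copper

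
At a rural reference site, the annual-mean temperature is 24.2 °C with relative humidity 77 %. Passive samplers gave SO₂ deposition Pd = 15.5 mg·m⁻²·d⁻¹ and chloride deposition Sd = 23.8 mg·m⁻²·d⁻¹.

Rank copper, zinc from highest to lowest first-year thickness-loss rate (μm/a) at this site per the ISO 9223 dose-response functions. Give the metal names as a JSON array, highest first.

copper: f(T) = -0.080·(T−10) [T>10 °C] = -1.1360
  SO₂ term: 0.0053·15.5^0.26·exp(0.059·77-1.1360) = 0.3261
  Sd branch = 0.01025·Sd^0.27·e^(0.036·RH+0.049·T) = 1.263 μm/a
  sum: 0.3261 + 1.263 → r_corr = 1.589 μm/a
zinc: temperature factor f = -0.071·(14.2) = -1.0082
  SO₂ term: 0.0129·15.5^0.44·exp(0.046·77-1.0082) = 0.5429
  Cl⁻ term: 0.0175·23.8^0.57·exp(0.008·77+0.085·24.2) = 1.544
  sum: 0.5429 + 1.544 → r_corr = 2.087 μm/a
Ordering by μm/a: zinc (2.09) > copper (1.59)

["zinc", "copper"]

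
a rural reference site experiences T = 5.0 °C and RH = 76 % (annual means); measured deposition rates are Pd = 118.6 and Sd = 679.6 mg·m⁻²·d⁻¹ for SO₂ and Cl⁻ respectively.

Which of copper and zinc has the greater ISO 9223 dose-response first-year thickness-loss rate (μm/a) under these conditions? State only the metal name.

copper: f(T) = +0.126·(T−10) [T≤10 °C] = -0.6300
  SO₂ term: 0.0053·118.6^0.26·exp(0.059·76-0.6300) = 0.8656
  Sd branch = 0.01025·Sd^0.27·e^(0.036·RH+0.049·T) = 1.175 μm/a
  r_corr = 0.8656 + 1.175 = 2.041 μm/a
zinc: T≤10 °C ⇒ hinge +0.038·(5.0−10) = -0.1900
  Pd branch = 0.0129·Pd^0.44·e^(0.046·RH+f) = 2.877 μm/a
  Sd branch = 0.0175·Sd^0.57·e^(0.008·RH+0.085·T) = 2.023 μm/a
  sum: 2.877 + 2.023 → r_corr = 4.9 μm/a
Ordering by μm/a: zinc (4.9) > copper (2.04)

zinc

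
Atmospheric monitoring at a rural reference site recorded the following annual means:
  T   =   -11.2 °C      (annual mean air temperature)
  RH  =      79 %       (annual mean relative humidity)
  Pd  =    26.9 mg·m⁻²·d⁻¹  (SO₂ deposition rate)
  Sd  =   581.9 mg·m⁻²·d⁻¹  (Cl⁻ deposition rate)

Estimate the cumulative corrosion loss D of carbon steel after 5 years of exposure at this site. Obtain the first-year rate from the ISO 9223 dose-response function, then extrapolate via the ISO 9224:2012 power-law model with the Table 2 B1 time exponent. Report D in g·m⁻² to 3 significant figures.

D(5) = 870 g·m⁻²

carbon steel: f(T) = +0.150·(T−10) [T≤10 °C] = -3.1800
  sulphur-dioxide contribution → 1.98 μm/a
  chloride contribution → 45.76 μm/a
  total first-year rate 47.74 μm/a
ISO 9224: D(t) = r_corr · t^b with b = 0.523 (carbon steel, B1)
  D(5) = 47.74 × 5^0.523 = 47.74 × 2.32 = 110.8 μm
  Mass loss = 110.8 μm × 7.85 g/cm³ = 869.5 g·m⁻²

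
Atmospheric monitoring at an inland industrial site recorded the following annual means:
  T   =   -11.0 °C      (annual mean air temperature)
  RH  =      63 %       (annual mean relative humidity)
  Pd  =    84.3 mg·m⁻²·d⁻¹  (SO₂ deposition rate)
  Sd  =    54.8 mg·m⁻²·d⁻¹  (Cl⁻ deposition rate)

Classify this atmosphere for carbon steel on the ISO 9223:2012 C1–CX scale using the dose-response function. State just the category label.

C2

carbon steel: f(T) = +0.150·(T−10) [T≤10 °C] = -3.1500
  SO₂ term: 1.77·84.3^0.52·exp(0.02·63-3.1500) = 2.683
  Cl⁻ term: 0.102·54.8^0.62·exp(0.033·63+0.04·-11.0) = 6.287
  r_corr = 2.683 + 6.287 = 8.97 μm/a
Category bounds: 1.3…25 μm/a bracket r_corr ⇒ C2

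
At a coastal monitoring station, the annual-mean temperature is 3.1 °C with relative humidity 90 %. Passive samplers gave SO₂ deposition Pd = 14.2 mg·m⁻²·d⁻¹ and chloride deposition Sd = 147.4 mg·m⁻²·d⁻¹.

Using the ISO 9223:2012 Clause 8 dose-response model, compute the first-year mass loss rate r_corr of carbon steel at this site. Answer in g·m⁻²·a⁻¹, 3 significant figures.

carbon steel: temperature factor f = +0.150·(-6.9) = -1.0350
  sulphur-dioxide contribution → 15.11 μm/a
  chloride contribution → 49.75 μm/a
  ⇒ r_corr(carbon steel) = 64.86 μm/a
Convert to mass loss: 64.86 μm/a × 7.85 g/cm³ = 509.2 g·m⁻²·a⁻¹

r_corr = 509 g·m⁻²·a⁻¹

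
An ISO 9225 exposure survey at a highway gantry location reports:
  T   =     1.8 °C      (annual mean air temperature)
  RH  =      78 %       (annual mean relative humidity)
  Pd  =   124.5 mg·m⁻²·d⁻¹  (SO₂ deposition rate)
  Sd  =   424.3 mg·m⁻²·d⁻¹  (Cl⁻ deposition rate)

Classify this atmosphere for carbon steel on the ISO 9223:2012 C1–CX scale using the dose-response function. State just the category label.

C5

carbon steel: f(T) = +0.150·(T−10) [T≤10 °C] = -1.2300
  sulphur-dioxide contribution → 30.25 μm/a
  chloride contribution → 61.22 μm/a
  total first-year rate 91.47 μm/a
Category bounds: 80…200 μm/a bracket r_corr ⇒ C5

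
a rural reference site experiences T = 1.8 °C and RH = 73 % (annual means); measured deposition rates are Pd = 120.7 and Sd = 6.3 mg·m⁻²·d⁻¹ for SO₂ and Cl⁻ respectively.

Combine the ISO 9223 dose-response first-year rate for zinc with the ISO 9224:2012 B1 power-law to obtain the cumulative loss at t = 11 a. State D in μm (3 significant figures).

zinc: T≤10 °C ⇒ hinge +0.038·(1.8−10) = -0.3116
  sulphur-dioxide contribution → 2.237 μm/a
  chloride contribution → 0.1044 μm/a
  ⇒ r_corr(zinc) = 2.341 μm/a
Power-law: D(11) = r_corr · 11^0.813
  D(11) = 2.341 × 11^0.813 = 2.341 × 7.025 = 16.45 μm

D(11) = 16.4 μm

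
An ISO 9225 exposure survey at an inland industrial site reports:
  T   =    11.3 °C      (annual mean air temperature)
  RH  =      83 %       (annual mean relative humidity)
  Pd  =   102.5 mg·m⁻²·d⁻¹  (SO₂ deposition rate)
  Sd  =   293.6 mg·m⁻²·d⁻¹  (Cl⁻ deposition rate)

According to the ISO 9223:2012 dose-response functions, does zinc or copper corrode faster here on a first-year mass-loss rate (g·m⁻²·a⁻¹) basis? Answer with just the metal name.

zinc: f(T) = -0.071·(T−10) [T>10 °C] = -0.0923
  SO₂ term: 0.0129·102.5^0.44·exp(0.046·83-0.0923) = 4.105
  Cl⁻ term: 0.0175·293.6^0.57·exp(0.008·83+0.085·11.3) = 2.266
  sum: 4.105 + 2.266 → r_corr = 6.371 μm/a
  mass loss = 6.371 μm/a × 7.14 g/cm³ = 45.49 g·m⁻²·a⁻¹
copper: T>10 °C ⇒ hinge -0.080·(11.3−10) = -0.1040
  Pd branch = 0.0053·Pd^0.26·e^(0.059·RH+f) = 2.131 μm/a
  Cl⁻ term: 0.01025·293.6^0.27·exp(0.036·83+0.049·11.3) = 1.641
  sum: 2.131 + 1.641 → r_corr = 3.772 μm/a
  mass loss = 3.772 μm/a × 8.96 g/cm³ = 33.8 g·m⁻²·a⁻¹
Ordering by g·m⁻²·a⁻¹: zinc (45.5) > copper (33.8)

zinc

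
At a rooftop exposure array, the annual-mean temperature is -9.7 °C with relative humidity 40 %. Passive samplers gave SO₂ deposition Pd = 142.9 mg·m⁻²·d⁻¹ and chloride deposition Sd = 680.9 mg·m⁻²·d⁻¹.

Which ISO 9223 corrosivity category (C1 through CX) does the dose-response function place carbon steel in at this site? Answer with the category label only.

C2

carbon steel: temperature factor f = +0.150·(-19.7) = -2.9550
  sulphur-dioxide contribution → 2.708 μm/a
  chloride contribution → 14.79 μm/a
  ⇒ r_corr(carbon steel) = 17.5 μm/a
17.5 μm/a falls in (1.3, 25] for carbon steel → category C2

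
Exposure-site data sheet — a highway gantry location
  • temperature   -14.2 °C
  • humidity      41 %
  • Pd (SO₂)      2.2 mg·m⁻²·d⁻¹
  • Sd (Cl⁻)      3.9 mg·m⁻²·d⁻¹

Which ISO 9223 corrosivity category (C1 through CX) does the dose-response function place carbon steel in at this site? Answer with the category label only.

carbon steel: f(T) = +0.150·(T−10) [T≤10 °C] = -3.6300
  Pd branch = 1.77·Pd^0.52·e^(0.02·RH+f) = 0.1606 μm/a
  Cl⁻ term: 0.102·3.9^0.62·exp(0.033·41+0.04·-14.2) = 0.52
  r_corr = 0.1606 + 0.52 = 0.6805 μm/a
ISO 9223 Table 2 (carbon steel): 0 < 0.681 ≤ 1.3 μm/a ⇒ C1

C1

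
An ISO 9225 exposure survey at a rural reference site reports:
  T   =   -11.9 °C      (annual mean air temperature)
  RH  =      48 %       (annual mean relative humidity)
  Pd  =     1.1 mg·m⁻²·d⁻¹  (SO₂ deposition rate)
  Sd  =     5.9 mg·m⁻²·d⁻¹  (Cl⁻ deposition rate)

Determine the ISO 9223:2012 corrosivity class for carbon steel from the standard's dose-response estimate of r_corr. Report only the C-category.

C1

carbon steel: f(T) = +0.150·(T−10) [T≤10 °C] = -3.2850
  SO₂ term: 1.77·1.1^0.52·exp(0.02·48-3.2850) = 0.1819
  Sd branch = 0.102·Sd^0.62·e^(0.033·RH+0.04·T) = 0.9284 μm/a
  r_corr = 0.1819 + 0.9284 = 1.11 μm/a
1.11 μm/a falls in (0, 1.3] for carbon steel → category C1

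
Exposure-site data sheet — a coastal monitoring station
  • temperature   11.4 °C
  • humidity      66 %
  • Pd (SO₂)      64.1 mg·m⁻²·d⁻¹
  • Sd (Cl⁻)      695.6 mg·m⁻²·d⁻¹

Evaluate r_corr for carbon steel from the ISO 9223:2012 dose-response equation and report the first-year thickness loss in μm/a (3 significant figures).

r_corr = 136 μm/a

carbon steel: temperature factor f = -0.054·(1.4) = -0.0756
  Pd branch = 1.77·Pd^0.52·e^(0.02·RH+f) = 53.45 μm/a
  Sd branch = 0.102·Sd^0.62·e^(0.033·RH+0.04·T) = 82.19 μm/a
  r_corr = 53.45 + 82.19 = 135.6 μm/a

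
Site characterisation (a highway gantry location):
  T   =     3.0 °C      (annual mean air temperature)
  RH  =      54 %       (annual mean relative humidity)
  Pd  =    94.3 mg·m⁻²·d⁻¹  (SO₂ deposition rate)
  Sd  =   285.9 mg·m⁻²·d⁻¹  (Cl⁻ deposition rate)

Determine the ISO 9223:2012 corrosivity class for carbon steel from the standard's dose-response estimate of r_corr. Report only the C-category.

carbon steel: f(T) = +0.150·(T−10) [T≤10 °C] = -1.0500
  sulphur-dioxide contribution → 19.4 μm/a
  chloride contribution → 22.78 μm/a
  total first-year rate 42.17 μm/a
42.2 μm/a falls in (25, 50] for carbon steel → category C3

C3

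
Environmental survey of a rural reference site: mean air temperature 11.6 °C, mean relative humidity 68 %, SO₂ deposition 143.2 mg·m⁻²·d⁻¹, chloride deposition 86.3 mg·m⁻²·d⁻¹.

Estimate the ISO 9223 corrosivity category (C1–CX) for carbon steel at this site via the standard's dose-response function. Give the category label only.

carbon steel: f(T) = -0.054·(T−10) [T>10 °C] = -0.0864
  sulphur-dioxide contribution → 83.6 μm/a
  chloride contribution → 24.27 μm/a
  total first-year rate 107.9 μm/a
108 μm/a falls in (80, 200] for carbon steel → category C5

C5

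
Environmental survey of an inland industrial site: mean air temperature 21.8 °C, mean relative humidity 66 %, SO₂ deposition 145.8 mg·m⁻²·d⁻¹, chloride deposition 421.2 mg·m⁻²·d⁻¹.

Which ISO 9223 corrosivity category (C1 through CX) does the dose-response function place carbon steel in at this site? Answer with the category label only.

C5

carbon steel: temperature factor f = -0.054·(11.8) = -0.6372
  SO₂ term: 1.77·145.8^0.52·exp(0.02·66-0.6372) = 46.74
  Sd branch = 0.102·Sd^0.62·e^(0.033·RH+0.04·T) = 91.28 μm/a
  r_corr = 46.74 + 91.28 = 138 μm/a
Category bounds: 80…200 μm/a bracket r_corr ⇒ C5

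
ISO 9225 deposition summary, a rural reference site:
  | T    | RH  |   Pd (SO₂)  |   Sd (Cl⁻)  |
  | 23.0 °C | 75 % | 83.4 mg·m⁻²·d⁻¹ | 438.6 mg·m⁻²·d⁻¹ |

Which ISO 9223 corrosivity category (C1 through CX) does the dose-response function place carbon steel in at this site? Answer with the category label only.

carbon steel: f(T) = -0.054·(T−10) [T>10 °C] = -0.7020
  Pd branch = 1.77·Pd^0.52·e^(0.02·RH+f) = 39.22 μm/a
  Cl⁻ term: 0.102·438.6^0.62·exp(0.033·75+0.04·23.0) = 132.2
  sum: 39.22 + 132.2 → r_corr = 171.4 μm/a
Category bounds: 80…200 μm/a bracket r_corr ⇒ C5

C5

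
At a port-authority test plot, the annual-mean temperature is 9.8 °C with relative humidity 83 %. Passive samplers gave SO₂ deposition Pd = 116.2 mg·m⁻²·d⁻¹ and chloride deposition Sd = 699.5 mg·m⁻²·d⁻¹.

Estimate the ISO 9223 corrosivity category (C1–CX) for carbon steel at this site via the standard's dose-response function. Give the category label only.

CX

carbon steel: temperature factor f = +0.150·(-0.2) = -0.0300
  SO₂ term: 1.77·116.2^0.52·exp(0.02·83-0.0300) = 107.1
  Cl⁻ term: 0.102·699.5^0.62·exp(0.033·83+0.04·9.8) = 135.6
  sum: 107.1 + 135.6 → r_corr = 242.7 μm/a
ISO 9223 Table 2 (carbon steel): 200 < 243 ≤ 700 μm/a ⇒ CX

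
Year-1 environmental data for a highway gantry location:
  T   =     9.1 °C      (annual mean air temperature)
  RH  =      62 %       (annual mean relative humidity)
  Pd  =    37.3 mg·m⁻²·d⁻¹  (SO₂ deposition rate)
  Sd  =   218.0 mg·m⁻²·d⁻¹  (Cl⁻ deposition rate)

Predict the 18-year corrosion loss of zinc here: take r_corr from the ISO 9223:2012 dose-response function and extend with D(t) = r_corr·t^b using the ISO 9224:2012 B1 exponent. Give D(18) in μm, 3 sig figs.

D(18) = 25.2 μm

zinc: f(T) = +0.038·(T−10) [T≤10 °C] = -0.0342
  SO₂ term: 0.0129·37.3^0.44·exp(0.046·62-0.0342) = 1.061
  Cl⁻ term: 0.0175·218.0^0.57·exp(0.008·62+0.085·9.1) = 1.341
  sum: 1.061 + 1.341 → r_corr = 2.402 μm/a
Power-law: D(18) = r_corr · 18^0.813
  D(18) = 2.402 × 18^0.813 = 2.402 × 10.48 = 25.18 μm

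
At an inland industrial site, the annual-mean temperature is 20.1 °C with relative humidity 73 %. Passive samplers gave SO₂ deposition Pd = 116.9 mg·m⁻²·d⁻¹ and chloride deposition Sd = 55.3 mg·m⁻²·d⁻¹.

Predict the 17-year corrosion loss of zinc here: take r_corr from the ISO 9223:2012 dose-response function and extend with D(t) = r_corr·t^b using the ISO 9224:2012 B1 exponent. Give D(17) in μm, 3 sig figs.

D(17) = 31.8 μm

zinc: T>10 °C ⇒ hinge -0.071·(20.1−10) = -0.7171
  Pd branch = 0.0129·Pd^0.44·e^(0.046·RH+f) = 1.47 μm/a
  Cl⁻ term: 0.0175·55.3^0.57·exp(0.008·73+0.085·20.1) = 1.706
  sum: 1.47 + 1.706 → r_corr = 3.176 μm/a
Power-law: D(17) = r_corr · 17^0.813
  D(17) = 3.176 × 17^0.813 = 3.176 × 10.01 = 31.79 μm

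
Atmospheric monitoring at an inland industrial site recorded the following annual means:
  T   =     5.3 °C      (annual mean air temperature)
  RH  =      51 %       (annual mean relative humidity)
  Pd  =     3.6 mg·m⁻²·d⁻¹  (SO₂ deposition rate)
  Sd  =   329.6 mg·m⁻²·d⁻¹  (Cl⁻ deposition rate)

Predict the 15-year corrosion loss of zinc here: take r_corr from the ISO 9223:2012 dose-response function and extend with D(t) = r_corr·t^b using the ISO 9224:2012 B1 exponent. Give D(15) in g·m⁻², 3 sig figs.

D(15) = 85.4 g·m⁻²

zinc: temperature factor f = +0.038·(-4.7) = -0.1786
  Pd branch = 0.0129·Pd^0.44·e^(0.046·RH+f) = 0.198 μm/a
  Cl⁻ term: 0.0175·329.6^0.57·exp(0.008·51+0.085·5.3) = 1.125
  r_corr = 0.198 + 1.125 = 1.323 μm/a
Power-law: D(15) = r_corr · 15^0.813
  D(15) = 1.323 × 15^0.813 = 1.323 × 9.04 = 11.96 μm
  Mass loss = 11.96 μm × 7.14 g/cm³ = 85.39 g·m⁻²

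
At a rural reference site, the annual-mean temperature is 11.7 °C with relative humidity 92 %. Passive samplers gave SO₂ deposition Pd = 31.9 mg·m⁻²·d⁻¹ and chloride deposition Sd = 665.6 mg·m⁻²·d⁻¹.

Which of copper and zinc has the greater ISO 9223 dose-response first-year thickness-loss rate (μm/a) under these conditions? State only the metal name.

copper: f(T) = -0.080·(T−10) [T>10 °C] = -0.1360
  SO₂ term: 0.0053·31.9^0.26·exp(0.059·92-0.1360) = 2.591
  Cl⁻ term: 0.01025·665.6^0.27·exp(0.036·92+0.049·11.7) = 2.886
  r_corr = 2.591 + 2.886 = 5.478 μm/a
zinc: temperature factor f = -0.071·(1.7) = -0.1207
  Pd branch = 0.0129·Pd^0.44·e^(0.046·RH+f) = 3.612 μm/a
  Sd branch = 0.0175·Sd^0.57·e^(0.008·RH+0.085·T) = 4.016 μm/a
  r_corr = 3.612 + 4.016 = 7.628 μm/a
Ordering by μm/a: zinc (7.63) > copper (5.48)

zinc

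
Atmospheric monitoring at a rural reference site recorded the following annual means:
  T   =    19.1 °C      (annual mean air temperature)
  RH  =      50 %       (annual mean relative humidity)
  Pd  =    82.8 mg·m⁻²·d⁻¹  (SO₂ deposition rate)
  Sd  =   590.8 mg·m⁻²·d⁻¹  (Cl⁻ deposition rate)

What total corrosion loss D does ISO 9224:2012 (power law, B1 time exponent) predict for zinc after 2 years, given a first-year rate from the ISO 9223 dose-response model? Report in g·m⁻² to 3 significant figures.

zinc: f(T) = -0.071·(T−10) [T>10 °C] = -0.6461
  Pd branch = 0.0129·Pd^0.44·e^(0.046·RH+f) = 0.4708 μm/a
  Cl⁻ term: 0.0175·590.8^0.57·exp(0.008·50+0.085·19.1) = 5.03
  r_corr = 0.4708 + 5.03 = 5.501 μm/a
Power-law: D(2) = r_corr · 2^0.813
  D(2) = 5.501 × 2^0.813 = 5.501 × 1.757 = 9.664 μm
  Mass loss = 9.664 μm × 7.14 g/cm³ = 69 g·m⁻²

D(2) = 69.0 g·m⁻²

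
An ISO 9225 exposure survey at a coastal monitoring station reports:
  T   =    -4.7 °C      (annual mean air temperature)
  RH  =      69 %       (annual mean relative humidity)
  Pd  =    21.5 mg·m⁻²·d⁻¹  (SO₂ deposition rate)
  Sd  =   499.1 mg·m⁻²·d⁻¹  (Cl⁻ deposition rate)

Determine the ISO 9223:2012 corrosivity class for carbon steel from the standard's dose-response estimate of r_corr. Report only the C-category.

C3

carbon steel: T≤10 °C ⇒ hinge +0.150·(-4.7−10) = -2.2050
  sulphur-dioxide contribution → 3.824 μm/a
  chloride contribution → 38.79 μm/a
  ⇒ r_corr(carbon steel) = 42.61 μm/a
Category bounds: 25…50 μm/a bracket r_corr ⇒ C3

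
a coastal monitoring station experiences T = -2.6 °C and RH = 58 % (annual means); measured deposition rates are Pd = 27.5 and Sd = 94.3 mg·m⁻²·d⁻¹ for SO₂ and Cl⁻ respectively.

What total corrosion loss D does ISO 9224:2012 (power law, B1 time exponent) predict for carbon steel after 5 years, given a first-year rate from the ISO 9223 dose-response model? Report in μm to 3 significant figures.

D(5) = 35.3 μm

carbon steel: f(T) = +0.150·(T−10) [T≤10 °C] = -1.8900
  SO₂ term: 1.77·27.5^0.52·exp(0.02·58-1.8900) = 4.78
  Sd branch = 0.102·Sd^0.62·e^(0.033·RH+0.04·T) = 10.44 μm/a
  sum: 4.78 + 10.44 → r_corr = 15.22 μm/a
Long-term exponent b (ISO 9224 Table 2, B1) = 0.523
  D(5) = 15.22 × 5^0.523 = 15.22 × 2.32 = 35.32 μm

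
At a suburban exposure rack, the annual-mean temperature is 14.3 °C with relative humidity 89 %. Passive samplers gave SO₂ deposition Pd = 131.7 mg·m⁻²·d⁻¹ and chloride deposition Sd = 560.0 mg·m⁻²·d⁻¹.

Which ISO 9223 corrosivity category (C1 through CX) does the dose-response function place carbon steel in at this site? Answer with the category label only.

CX

carbon steel: T>10 °C ⇒ hinge -0.054·(14.3−10) = -0.2322
  Pd branch = 1.77·Pd^0.52·e^(0.02·RH+f) = 105.3 μm/a
  Sd branch = 0.102·Sd^0.62·e^(0.033·RH+0.04·T) = 172.4 μm/a
  r_corr = 105.3 + 172.4 = 277.6 μm/a
Category bounds: 200…700 μm/a bracket r_corr ⇒ CX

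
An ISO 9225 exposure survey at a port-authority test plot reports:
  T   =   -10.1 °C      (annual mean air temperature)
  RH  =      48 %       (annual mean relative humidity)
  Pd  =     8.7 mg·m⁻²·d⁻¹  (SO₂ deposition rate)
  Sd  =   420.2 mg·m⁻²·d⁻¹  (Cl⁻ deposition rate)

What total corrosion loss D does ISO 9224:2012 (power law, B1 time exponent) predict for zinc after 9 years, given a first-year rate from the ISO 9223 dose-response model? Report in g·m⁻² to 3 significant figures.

zinc: temperature factor f = +0.038·(-20.1) = -0.7638
  SO₂ term: 0.0129·8.7^0.44·exp(0.046·48-0.7638) = 0.1416
  Cl⁻ term: 0.0175·420.2^0.57·exp(0.008·48+0.085·-10.1) = 0.3407
  sum: 0.1416 + 0.3407 → r_corr = 0.4823 μm/a
Long-term exponent b (ISO 9224 Table 2, B1) = 0.813
  D(9) = 0.4823 × 9^0.813 = 0.4823 × 5.968 = 2.878 μm
  Mass loss = 2.878 μm × 7.14 g/cm³ = 20.55 g·m⁻²

D(9) = 20.6 g·m⁻²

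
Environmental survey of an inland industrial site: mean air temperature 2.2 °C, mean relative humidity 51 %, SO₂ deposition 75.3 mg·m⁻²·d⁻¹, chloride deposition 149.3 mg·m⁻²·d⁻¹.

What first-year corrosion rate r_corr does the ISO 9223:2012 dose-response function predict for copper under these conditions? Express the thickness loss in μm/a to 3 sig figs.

copper: temperature factor f = +0.126·(-7.8) = -0.9828
  SO₂ term: 0.0053·75.3^0.26·exp(0.059·51-0.9828) = 0.1237
  Cl⁻ term: 0.01025·149.3^0.27·exp(0.036·51+0.049·2.2) = 0.2766
  sum: 0.1237 + 0.2766 → r_corr = 0.4003 μm/a

r_corr = 0.400 μm/a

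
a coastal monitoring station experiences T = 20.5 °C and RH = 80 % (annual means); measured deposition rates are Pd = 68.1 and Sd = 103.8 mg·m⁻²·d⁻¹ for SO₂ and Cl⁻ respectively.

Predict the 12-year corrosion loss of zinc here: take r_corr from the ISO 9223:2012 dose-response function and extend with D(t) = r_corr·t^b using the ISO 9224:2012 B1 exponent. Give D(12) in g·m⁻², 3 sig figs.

zinc: f(T) = -0.071·(T−10) [T>10 °C] = -0.7455
  SO₂ term: 0.0129·68.1^0.44·exp(0.046·80-0.7455) = 1.555
  Sd branch = 0.0175·Sd^0.57·e^(0.008·RH+0.085·T) = 2.673 μm/a
  r_corr = 1.555 + 2.673 = 4.227 μm/a
Power-law: D(12) = r_corr · 12^0.813
  D(12) = 4.227 × 12^0.813 = 4.227 × 7.54 = 31.88 μm
  Mass loss = 31.88 μm × 7.14 g/cm³ = 227.6 g·m⁻²

D(12) = 228 g·m⁻²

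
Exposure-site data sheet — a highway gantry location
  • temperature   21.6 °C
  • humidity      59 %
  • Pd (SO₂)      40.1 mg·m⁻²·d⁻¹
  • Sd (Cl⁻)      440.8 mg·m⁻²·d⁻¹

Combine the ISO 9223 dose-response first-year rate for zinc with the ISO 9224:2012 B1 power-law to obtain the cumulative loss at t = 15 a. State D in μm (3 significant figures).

zinc: f(T) = -0.071·(T−10) [T>10 °C] = -0.8236
  Pd branch = 0.0129·Pd^0.44·e^(0.046·RH+f) = 0.4335 μm/a
  Cl⁻ term: 0.0175·440.8^0.57·exp(0.008·59+0.085·21.6) = 5.657
  sum: 0.4335 + 5.657 → r_corr = 6.091 μm/a
Power-law: D(15) = r_corr · 15^0.813
  D(15) = 6.091 × 15^0.813 = 6.091 × 9.04 = 55.06 μm

D(15) = 55.1 μm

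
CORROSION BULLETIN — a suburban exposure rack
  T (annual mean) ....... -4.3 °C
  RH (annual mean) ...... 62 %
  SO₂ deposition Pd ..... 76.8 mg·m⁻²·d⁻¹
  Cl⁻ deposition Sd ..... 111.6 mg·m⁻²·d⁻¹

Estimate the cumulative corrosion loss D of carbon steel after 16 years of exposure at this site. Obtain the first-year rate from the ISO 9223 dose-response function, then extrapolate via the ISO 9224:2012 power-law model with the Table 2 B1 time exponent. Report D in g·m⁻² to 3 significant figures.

D(16) = 643 g·m⁻²

carbon steel: temperature factor f = +0.150·(-14.3) = -2.1450
  sulphur-dioxide contribution → 6.844 μm/a
  chloride contribution → 12.36 μm/a
  ⇒ r_corr(carbon steel) = 19.2 μm/a
Power-law: D(16) = r_corr · 16^0.523
  D(16) = 19.2 × 16^0.523 = 19.2 × 4.263 = 81.88 μm
  Mass loss = 81.88 μm × 7.85 g/cm³ = 642.7 g·m⁻²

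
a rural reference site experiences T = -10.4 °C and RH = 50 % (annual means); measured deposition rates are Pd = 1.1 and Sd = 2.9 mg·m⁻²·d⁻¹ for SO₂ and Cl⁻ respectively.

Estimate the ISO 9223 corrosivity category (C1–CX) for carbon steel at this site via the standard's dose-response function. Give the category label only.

C1

carbon steel: T≤10 °C ⇒ hinge +0.150·(-10.4−10) = -3.0600
  Pd branch = 1.77·Pd^0.52·e^(0.02·RH+f) = 0.2371 μm/a
  Sd branch = 0.102·Sd^0.62·e^(0.033·RH+0.04·T) = 0.678 μm/a
  sum: 0.2371 + 0.678 → r_corr = 0.915 μm/a
Category bounds: 0…1.3 μm/a bracket r_corr ⇒ C1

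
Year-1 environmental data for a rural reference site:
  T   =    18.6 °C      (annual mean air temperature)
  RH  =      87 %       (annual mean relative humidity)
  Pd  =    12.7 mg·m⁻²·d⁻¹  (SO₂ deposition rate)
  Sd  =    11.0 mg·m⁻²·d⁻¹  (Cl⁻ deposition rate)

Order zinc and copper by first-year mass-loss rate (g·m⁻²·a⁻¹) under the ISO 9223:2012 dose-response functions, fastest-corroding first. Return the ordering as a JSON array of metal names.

zinc: f(T) = -0.071·(T−10) [T>10 °C] = -0.6106
  SO₂ term: 0.0129·12.7^0.44·exp(0.046·87-0.6106) = 1.173
  Sd branch = 0.0175·Sd^0.57·e^(0.008·RH+0.085·T) = 0.6691 μm/a
  sum: 1.173 + 0.6691 → r_corr = 1.842 μm/a
  mass loss = 1.842 μm/a × 7.14 g/cm³ = 13.15 g·m⁻²·a⁻¹
copper: temperature factor f = -0.080·(8.6) = -0.6880
  Pd branch = 0.0053·Pd^0.26·e^(0.059·RH+f) = 0.8744 μm/a
  Cl⁻ term: 0.01025·11.0^0.27·exp(0.036·87+0.049·18.6) = 1.117
  sum: 0.8744 + 1.117 → r_corr = 1.991 μm/a
  mass loss = 1.991 μm/a × 8.96 g/cm³ = 17.84 g·m⁻²·a⁻¹
Ordering by g·m⁻²·a⁻¹: copper (17.8) > zinc (13.1)

["copper", "zinc"]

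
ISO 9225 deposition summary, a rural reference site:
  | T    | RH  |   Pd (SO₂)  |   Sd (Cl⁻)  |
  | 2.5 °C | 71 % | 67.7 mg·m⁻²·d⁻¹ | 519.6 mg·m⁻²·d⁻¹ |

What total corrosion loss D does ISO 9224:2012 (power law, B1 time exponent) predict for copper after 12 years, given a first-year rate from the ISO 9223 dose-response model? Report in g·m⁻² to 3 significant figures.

copper: temperature factor f = +0.126·(-7.5) = -0.9450
  Pd branch = 0.0053·Pd^0.26·e^(0.059·RH+f) = 0.4065 μm/a
  Sd branch = 0.01025·Sd^0.27·e^(0.036·RH+0.049·T) = 0.8076 μm/a
  sum: 0.4065 + 0.8076 → r_corr = 1.214 μm/a
Long-term exponent b (ISO 9224 Table 2, B1) = 0.667
  D(12) = 1.214 × 12^0.667 = 1.214 × 5.246 = 6.369 μm
  Mass loss = 6.369 μm × 8.96 g/cm³ = 57.07 g·m⁻²

D(12) = 57.1 g·m⁻²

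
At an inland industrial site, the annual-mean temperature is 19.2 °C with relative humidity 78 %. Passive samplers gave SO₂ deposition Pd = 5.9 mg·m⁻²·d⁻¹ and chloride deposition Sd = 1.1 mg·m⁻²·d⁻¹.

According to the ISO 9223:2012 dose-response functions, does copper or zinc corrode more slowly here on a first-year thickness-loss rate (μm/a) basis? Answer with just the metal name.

zinc

copper: temperature factor f = -0.080·(9.2) = -0.7360
  Pd branch = 0.0053·Pd^0.26·e^(0.059·RH+f) = 0.4015 μm/a
  Sd branch = 0.01025·Sd^0.27·e^(0.036·RH+0.049·T) = 0.4467 μm/a
  r_corr = 0.4015 + 0.4467 = 0.8482 μm/a
zinc: T>10 °C ⇒ hinge -0.071·(19.2−10) = -0.6532
  SO₂ term: 0.0129·5.9^0.44·exp(0.046·78-0.6532) = 0.5301
  Cl⁻ term: 0.0175·1.1^0.57·exp(0.008·78+0.085·19.2) = 0.1764
  sum: 0.5301 + 0.1764 → r_corr = 0.7064 μm/a
Ordering by μm/a: copper (0.848) > zinc (0.706)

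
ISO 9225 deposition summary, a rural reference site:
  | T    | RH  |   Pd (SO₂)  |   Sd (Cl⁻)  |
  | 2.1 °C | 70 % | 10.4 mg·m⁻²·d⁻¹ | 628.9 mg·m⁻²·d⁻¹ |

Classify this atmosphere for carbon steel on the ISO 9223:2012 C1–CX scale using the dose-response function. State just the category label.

carbon steel: temperature factor f = +0.150·(-7.9) = -1.1850
  SO₂ term: 1.77·10.4^0.52·exp(0.02·70-1.1850) = 7.417
  Cl⁻ term: 0.102·628.9^0.62·exp(0.033·70+0.04·2.1) = 60.73
  sum: 7.417 + 60.73 → r_corr = 68.15 μm/a
68.1 μm/a falls in (50, 80] for carbon steel → category C4

C4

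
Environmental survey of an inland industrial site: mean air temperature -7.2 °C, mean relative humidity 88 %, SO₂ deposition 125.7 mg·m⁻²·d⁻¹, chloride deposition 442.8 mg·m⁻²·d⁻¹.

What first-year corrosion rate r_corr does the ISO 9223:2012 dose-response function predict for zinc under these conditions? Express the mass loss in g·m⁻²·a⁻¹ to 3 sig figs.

zinc: T≤10 °C ⇒ hinge +0.038·(-7.2−10) = -0.6536
  sulphur-dioxide contribution → 3.225 μm/a
  chloride contribution → 0.6185 μm/a
  total first-year rate 3.843 μm/a
Convert to mass loss: 3.843 μm/a × 7.14 g/cm³ = 27.44 g·m⁻²·a⁻¹

r_corr = 27.4 g·m⁻²·a⁻¹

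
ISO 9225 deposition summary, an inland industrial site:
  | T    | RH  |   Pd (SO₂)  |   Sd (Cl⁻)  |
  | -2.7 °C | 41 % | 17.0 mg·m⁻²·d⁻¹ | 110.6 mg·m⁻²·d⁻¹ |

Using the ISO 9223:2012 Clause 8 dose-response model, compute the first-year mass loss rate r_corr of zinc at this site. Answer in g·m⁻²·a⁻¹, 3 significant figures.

r_corr = 3.32 g·m⁻²·a⁻¹

zinc: T≤10 °C ⇒ hinge +0.038·(-2.7−10) = -0.4826
  sulphur-dioxide contribution → 0.1826 μm/a
  chloride contribution → 0.2823 μm/a
  ⇒ r_corr(zinc) = 0.4649 μm/a
Convert to mass loss: 0.4649 μm/a × 7.14 g/cm³ = 3.32 g·m⁻²·a⁻¹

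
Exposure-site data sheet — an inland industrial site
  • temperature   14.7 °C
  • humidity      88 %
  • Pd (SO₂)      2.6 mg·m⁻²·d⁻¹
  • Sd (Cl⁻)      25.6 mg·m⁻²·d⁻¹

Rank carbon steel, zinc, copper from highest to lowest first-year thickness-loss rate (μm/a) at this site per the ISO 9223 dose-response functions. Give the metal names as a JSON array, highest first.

carbon steel: temperature factor f = -0.054·(4.7) = -0.2538
  SO₂ term: 1.77·2.6^0.52·exp(0.02·88-0.2538) = 13.12
  Sd branch = 0.102·Sd^0.62·e^(0.033·RH+0.04·T) = 25.02 μm/a
  r_corr = 13.12 + 25.02 = 38.14 μm/a
zinc: temperature factor f = -0.071·(4.7) = -0.3337
  SO₂ term: 0.0129·2.6^0.44·exp(0.046·88-0.3337) = 0.8059
  Sd branch = 0.0175·Sd^0.57·e^(0.008·RH+0.085·T) = 0.7837 μm/a
  sum: 0.8059 + 0.7837 → r_corr = 1.59 μm/a
copper: f(T) = -0.080·(T−10) [T>10 °C] = -0.3760
  Pd branch = 0.0053·Pd^0.26·e^(0.059·RH+f) = 0.8389 μm/a
  Sd branch = 0.01025·Sd^0.27·e^(0.036·RH+0.049·T) = 1.201 μm/a
  r_corr = 0.8389 + 1.201 = 2.04 μm/a
Ordering by μm/a: carbon steel (38.1) > copper (2.04) > zinc (1.59)

["carbon steel", "copper", "zinc"]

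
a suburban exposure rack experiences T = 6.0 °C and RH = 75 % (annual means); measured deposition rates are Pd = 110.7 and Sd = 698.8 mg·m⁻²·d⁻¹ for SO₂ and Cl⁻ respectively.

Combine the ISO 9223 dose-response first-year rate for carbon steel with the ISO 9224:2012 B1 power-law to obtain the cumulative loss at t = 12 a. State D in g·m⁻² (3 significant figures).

D(12) = 4.02e+03 g·m⁻²

carbon steel: temperature factor f = +0.150·(-4.0) = -0.6000
  Pd branch = 1.77·Pd^0.52·e^(0.02·RH+f) = 50.33 μm/a
  Cl⁻ term: 0.102·698.8^0.62·exp(0.033·75+0.04·6.0) = 89.37
  r_corr = 50.33 + 89.37 = 139.7 μm/a
ISO 9224: D(t) = r_corr · t^b with b = 0.523 (carbon steel, B1)
  D(12) = 139.7 × 12^0.523 = 139.7 × 3.668 = 512.4 μm
  Mass loss = 512.4 μm × 7.85 g/cm³ = 4022 g·m⁻²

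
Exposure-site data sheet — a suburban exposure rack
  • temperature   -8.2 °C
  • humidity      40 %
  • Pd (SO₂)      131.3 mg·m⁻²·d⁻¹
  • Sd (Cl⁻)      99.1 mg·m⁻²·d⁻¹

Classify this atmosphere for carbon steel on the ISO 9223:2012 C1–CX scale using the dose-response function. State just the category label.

carbon steel: f(T) = +0.150·(T−10) [T≤10 °C] = -2.7300
  SO₂ term: 1.77·131.3^0.52·exp(0.02·40-2.7300) = 3.246
  Sd branch = 0.102·Sd^0.62·e^(0.033·RH+0.04·T) = 4.753 μm/a
  r_corr = 3.246 + 4.753 = 7.999 μm/a
ISO 9223 Table 2 (carbon steel): 1.3 < 8 ≤ 25 μm/a ⇒ C2

C2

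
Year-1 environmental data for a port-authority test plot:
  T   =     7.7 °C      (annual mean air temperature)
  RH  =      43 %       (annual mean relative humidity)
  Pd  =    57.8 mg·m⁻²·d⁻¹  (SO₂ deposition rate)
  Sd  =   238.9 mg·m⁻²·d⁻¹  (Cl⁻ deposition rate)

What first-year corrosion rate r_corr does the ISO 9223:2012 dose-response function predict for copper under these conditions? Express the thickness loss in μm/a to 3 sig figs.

r_corr = 0.452 μm/a

copper: f(T) = +0.126·(T−10) [T≤10 °C] = -0.2898
  Pd branch = 0.0053·Pd^0.26·e^(0.059·RH+f) = 0.144 μm/a
  Sd branch = 0.01025·Sd^0.27·e^(0.036·RH+0.049·T) = 0.3083 μm/a
  r_corr = 0.144 + 0.3083 = 0.4523 μm/a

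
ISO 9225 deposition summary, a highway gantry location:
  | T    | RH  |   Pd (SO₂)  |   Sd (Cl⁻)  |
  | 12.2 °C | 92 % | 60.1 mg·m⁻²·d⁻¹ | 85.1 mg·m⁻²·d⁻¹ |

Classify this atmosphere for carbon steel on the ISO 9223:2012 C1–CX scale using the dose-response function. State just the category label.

carbon steel: T>10 °C ⇒ hinge -0.054·(12.2−10) = -0.1188
  Pd branch = 1.77·Pd^0.52·e^(0.02·RH+f) = 83.27 μm/a
  Sd branch = 0.102·Sd^0.62·e^(0.033·RH+0.04·T) = 54.4 μm/a
  r_corr = 83.27 + 54.4 = 137.7 μm/a
Category bounds: 80…200 μm/a bracket r_corr ⇒ C5

C5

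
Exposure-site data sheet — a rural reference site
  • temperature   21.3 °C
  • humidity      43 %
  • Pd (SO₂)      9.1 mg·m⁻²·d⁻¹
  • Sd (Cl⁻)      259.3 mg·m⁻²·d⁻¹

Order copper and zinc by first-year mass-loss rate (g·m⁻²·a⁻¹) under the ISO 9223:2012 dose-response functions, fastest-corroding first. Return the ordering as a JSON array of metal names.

copper: T>10 °C ⇒ hinge -0.080·(21.3−10) = -0.9040
  sulphur-dioxide contribution → 0.04818 μm/a
  chloride contribution → 0.6138 μm/a
  ⇒ r_corr(copper) = 0.662 μm/a
  mass loss = 0.662 μm/a × 8.96 g/cm³ = 5.931 g·m⁻²·a⁻¹
zinc: f(T) = -0.071·(T−10) [T>10 °C] = -0.8023
  sulphur-dioxide contribution → 0.1105 μm/a
  chloride contribution → 3.586 μm/a
  total first-year rate 3.696 μm/a
  mass loss = 3.696 μm/a × 7.14 g/cm³ = 26.39 g·m⁻²·a⁻¹
Ordering by g·m⁻²·a⁻¹: zinc (26.4) > copper (5.93)

["zinc", "copper"]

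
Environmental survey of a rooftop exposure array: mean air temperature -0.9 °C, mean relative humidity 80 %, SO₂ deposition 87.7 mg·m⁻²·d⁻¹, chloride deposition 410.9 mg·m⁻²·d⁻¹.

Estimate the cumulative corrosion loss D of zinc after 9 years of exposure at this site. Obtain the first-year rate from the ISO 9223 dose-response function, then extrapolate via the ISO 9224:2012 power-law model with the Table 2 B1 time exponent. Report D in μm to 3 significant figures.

D(9) = 20.1 μm

zinc: T≤10 °C ⇒ hinge +0.038·(-0.9−10) = -0.4142
  SO₂ term: 0.0129·87.7^0.44·exp(0.046·80-0.4142) = 2.42
  Sd branch = 0.0175·Sd^0.57·e^(0.008·RH+0.085·T) = 0.9497 μm/a
  r_corr = 2.42 + 0.9497 = 3.37 μm/a
ISO 9224: D(t) = r_corr · t^b with b = 0.813 (zinc, B1)
  D(9) = 3.37 × 9^0.813 = 3.37 × 5.968 = 20.11 μm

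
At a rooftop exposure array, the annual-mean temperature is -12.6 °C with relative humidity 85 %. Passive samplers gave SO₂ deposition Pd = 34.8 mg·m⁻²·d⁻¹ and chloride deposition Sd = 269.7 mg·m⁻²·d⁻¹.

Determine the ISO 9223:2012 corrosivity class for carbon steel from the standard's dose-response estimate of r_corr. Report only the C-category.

carbon steel: f(T) = +0.150·(T−10) [T≤10 °C] = -3.3900
  sulphur-dioxide contribution → 2.068 μm/a
  chloride contribution → 32.74 μm/a
  total first-year rate 34.81 μm/a
Category bounds: 25…50 μm/a bracket r_corr ⇒ C3

C3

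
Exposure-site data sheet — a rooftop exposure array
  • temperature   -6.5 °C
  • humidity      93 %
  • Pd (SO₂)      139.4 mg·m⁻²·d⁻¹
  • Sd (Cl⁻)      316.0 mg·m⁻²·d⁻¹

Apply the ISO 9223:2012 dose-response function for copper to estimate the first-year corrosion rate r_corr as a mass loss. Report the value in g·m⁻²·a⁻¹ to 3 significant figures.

r_corr = 14.2 g·m⁻²·a⁻¹

copper: temperature factor f = +0.126·(-16.5) = -2.0790
  Pd branch = 0.0053·Pd^0.26·e^(0.059·RH+f) = 0.5779 μm/a
  Cl⁻ term: 0.01025·316.0^0.27·exp(0.036·93+0.049·-6.5) = 1.003
  sum: 0.5779 + 1.003 → r_corr = 1.581 μm/a
Convert to mass loss: 1.581 μm/a × 8.96 g/cm³ = 14.17 g·m⁻²·a⁻¹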